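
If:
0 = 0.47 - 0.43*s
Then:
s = 1.09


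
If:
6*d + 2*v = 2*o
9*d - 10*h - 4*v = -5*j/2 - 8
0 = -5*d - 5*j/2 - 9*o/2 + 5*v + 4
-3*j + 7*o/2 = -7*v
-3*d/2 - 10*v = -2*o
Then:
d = 256/2041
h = 10778/10205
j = 1400/2041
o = 912/2041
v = 144/2041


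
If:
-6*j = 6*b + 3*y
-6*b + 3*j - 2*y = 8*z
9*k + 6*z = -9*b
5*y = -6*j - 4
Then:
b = 14/39 - 16*z/39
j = 40*z/39 + 4/39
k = -10*z/39 - 14/39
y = -16*z/13 - 12/13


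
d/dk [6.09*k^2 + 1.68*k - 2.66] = 12.18*k + 1.68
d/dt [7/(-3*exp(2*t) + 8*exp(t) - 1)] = (42*exp(t) - 56)*exp(t)/(3*exp(2*t) - 8*exp(t) + 1)^2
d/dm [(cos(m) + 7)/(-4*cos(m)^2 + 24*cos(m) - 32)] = (sin(m)^2 - 14*cos(m) + 49)*sin(m)/(4*(cos(m)^2 - 6*cos(m) + 8)^2)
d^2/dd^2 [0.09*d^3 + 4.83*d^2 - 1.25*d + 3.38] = 0.54*d + 9.66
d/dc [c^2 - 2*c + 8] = 2*c - 2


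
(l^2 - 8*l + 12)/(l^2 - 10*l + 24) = (l - 2)/(l - 4)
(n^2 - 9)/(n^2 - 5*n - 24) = (n - 3)/(n - 8)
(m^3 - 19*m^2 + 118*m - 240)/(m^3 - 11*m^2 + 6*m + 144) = (m - 5)/(m + 3)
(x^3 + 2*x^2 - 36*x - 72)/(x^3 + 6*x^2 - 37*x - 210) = (x^2 + 8*x + 12)/(x^2 + 12*x + 35)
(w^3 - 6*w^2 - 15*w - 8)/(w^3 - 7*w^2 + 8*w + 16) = (w^2 - 7*w - 8)/(w^2 - 8*w + 16)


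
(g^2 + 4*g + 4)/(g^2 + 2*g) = (g + 2)/g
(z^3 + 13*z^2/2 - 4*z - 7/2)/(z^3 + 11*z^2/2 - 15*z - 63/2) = (2*z^2 - z - 1)/(2*z^2 - 3*z - 9)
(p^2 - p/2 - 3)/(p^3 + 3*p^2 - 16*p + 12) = (p + 3/2)/(p^2 + 5*p - 6)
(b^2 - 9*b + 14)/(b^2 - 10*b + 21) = (b - 2)/(b - 3)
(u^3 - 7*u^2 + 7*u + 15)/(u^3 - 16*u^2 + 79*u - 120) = (u + 1)/(u - 8)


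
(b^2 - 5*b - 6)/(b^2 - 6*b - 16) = (-b^2 + 5*b + 6)/(-b^2 + 6*b + 16)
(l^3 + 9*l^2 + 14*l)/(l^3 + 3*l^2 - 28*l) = (l + 2)/(l - 4)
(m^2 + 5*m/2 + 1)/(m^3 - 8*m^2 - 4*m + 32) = (m + 1/2)/(m^2 - 10*m + 16)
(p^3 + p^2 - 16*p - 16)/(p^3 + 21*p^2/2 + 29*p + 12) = 2*(p^2 - 3*p - 4)/(2*p^2 + 13*p + 6)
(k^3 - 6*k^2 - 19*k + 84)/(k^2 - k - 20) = (k^2 - 10*k + 21)/(k - 5)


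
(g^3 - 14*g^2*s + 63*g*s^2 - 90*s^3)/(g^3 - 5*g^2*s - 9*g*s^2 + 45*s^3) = (g - 6*s)/(g + 3*s)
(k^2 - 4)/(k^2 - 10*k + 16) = (k + 2)/(k - 8)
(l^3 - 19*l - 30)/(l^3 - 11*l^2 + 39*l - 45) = (l^2 + 5*l + 6)/(l^2 - 6*l + 9)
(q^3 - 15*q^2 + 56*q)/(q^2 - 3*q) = (q^2 - 15*q + 56)/(q - 3)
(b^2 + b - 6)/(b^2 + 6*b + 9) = (b - 2)/(b + 3)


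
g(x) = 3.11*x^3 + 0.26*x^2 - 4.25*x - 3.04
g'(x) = 9.33*x^2 + 0.52*x - 4.25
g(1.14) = -2.94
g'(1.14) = 8.47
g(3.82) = 157.88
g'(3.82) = 133.88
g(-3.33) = -100.84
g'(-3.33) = 97.48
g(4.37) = 242.89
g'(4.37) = 176.20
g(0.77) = -4.74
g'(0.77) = 1.68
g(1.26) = -1.76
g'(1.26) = 11.22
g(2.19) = 21.57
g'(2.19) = 41.64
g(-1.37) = -4.73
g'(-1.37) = 12.55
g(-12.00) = -5288.68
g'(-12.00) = 1333.03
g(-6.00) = -639.94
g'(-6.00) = 328.51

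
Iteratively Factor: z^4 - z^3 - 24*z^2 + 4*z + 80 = (z + 2)*(z^3 - 3*z^2 - 18*z + 40) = (z - 2)*(z + 2)*(z^2 - z - 20) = (z - 5)*(z - 2)*(z + 2)*(z + 4)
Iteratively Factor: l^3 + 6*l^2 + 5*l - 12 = (l - 1)*(l^2 + 7*l + 12) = (l - 1)*(l + 4)*(l + 3)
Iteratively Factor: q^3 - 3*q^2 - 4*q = (q - 4)*(q^2 + q) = q*(q - 4)*(q + 1)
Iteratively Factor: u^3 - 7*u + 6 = (u - 1)*(u^2 + u - 6) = (u - 2)*(u - 1)*(u + 3)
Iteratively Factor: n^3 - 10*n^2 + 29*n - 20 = (n - 1)*(n^2 - 9*n + 20) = (n - 5)*(n - 1)*(n - 4)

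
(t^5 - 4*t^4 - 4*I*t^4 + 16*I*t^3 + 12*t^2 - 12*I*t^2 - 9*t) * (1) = t^5 - 4*t^4 - 4*I*t^4 + 16*I*t^3 + 12*t^2 - 12*I*t^2 - 9*t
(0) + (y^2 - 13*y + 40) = y^2 - 13*y + 40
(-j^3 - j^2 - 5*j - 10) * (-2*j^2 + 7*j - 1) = 2*j^5 - 5*j^4 + 4*j^3 - 14*j^2 - 65*j + 10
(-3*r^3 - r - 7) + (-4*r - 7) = -3*r^3 - 5*r - 14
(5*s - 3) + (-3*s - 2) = 2*s - 5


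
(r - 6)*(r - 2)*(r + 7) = r^3 - r^2 - 44*r + 84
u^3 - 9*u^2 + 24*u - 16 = (u - 4)^2*(u - 1)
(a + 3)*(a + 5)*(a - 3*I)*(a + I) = a^4 + 8*a^3 - 2*I*a^3 + 18*a^2 - 16*I*a^2 + 24*a - 30*I*a + 45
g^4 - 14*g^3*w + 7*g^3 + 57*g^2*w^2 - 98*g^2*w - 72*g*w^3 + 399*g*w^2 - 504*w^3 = (g + 7)*(g - 8*w)*(g - 3*w)^2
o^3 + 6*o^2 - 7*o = o*(o - 1)*(o + 7)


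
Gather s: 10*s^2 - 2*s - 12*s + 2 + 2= 10*s^2 - 14*s + 4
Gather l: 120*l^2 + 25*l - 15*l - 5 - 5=120*l^2 + 10*l - 10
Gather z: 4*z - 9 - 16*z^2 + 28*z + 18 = -16*z^2 + 32*z + 9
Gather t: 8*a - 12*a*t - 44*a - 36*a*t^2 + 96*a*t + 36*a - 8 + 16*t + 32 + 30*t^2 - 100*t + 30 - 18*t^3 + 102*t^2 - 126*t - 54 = -18*t^3 + t^2*(132 - 36*a) + t*(84*a - 210)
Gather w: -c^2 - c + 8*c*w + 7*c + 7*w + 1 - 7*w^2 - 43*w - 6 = -c^2 + 6*c - 7*w^2 + w*(8*c - 36) - 5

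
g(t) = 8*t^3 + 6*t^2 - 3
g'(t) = 24*t^2 + 12*t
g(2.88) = 237.87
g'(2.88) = 233.63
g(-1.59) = -19.99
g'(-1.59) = 41.59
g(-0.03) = -2.99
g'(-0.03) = -0.34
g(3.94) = 579.45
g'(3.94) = 419.85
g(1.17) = 18.03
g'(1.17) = 46.89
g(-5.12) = -919.46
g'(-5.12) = 567.71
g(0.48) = -0.73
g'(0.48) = 11.29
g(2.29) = 124.54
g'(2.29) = 153.34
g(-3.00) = -165.00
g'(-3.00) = 180.00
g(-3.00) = -165.00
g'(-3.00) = 180.00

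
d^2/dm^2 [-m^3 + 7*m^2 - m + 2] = 14 - 6*m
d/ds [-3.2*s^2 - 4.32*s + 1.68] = -6.4*s - 4.32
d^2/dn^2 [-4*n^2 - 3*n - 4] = -8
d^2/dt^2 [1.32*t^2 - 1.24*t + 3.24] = 2.64000000000000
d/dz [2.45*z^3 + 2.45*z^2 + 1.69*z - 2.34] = 7.35*z^2 + 4.9*z + 1.69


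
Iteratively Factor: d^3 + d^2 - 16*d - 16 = (d + 1)*(d^2 - 16) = (d - 4)*(d + 1)*(d + 4)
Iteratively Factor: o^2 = (o)*(o)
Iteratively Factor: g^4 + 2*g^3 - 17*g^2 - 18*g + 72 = (g + 4)*(g^3 - 2*g^2 - 9*g + 18) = (g - 2)*(g + 4)*(g^2 - 9) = (g - 3)*(g - 2)*(g + 4)*(g + 3)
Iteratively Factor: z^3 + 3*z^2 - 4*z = (z + 4)*(z^2 - z) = z*(z + 4)*(z - 1)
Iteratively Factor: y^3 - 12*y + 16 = (y - 2)*(y^2 + 2*y - 8) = (y - 2)^2*(y + 4)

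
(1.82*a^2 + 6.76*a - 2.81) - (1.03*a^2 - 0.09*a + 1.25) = 0.79*a^2 + 6.85*a - 4.06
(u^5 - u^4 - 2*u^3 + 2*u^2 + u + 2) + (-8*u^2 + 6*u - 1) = u^5 - u^4 - 2*u^3 - 6*u^2 + 7*u + 1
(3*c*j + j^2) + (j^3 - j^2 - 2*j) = 3*c*j + j^3 - 2*j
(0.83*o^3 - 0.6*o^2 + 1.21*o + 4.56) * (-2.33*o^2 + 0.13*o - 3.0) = -1.9339*o^5 + 1.5059*o^4 - 5.3873*o^3 - 8.6675*o^2 - 3.0372*o - 13.68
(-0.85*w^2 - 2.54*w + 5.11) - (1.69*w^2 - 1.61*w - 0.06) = -2.54*w^2 - 0.93*w + 5.17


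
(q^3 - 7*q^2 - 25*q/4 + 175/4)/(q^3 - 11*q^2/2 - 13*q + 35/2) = (q - 5/2)/(q - 1)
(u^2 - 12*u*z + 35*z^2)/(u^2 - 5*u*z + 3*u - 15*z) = (u - 7*z)/(u + 3)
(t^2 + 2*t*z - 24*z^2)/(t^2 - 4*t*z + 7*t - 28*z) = (t + 6*z)/(t + 7)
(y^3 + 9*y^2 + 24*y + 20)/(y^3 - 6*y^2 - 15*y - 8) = (y^3 + 9*y^2 + 24*y + 20)/(y^3 - 6*y^2 - 15*y - 8)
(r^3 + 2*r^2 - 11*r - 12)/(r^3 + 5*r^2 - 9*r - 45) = (r^2 + 5*r + 4)/(r^2 + 8*r + 15)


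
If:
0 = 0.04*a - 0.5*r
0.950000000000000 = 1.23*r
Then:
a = 9.65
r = 0.77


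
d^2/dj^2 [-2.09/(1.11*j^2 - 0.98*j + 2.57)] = (5.150178*j^2 - 4.547004*j - 2.09*(2.22*j - 0.98)*(4.44*j - 1.96) + 11.924286)/(1.11*j^2 - 0.98*j + 2.57)^3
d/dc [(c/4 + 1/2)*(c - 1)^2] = 3*c^2/4 - 3/4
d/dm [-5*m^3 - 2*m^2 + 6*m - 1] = -15*m^2 - 4*m + 6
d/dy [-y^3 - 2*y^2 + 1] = y*(-3*y - 4)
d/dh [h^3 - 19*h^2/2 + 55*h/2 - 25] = 3*h^2 - 19*h + 55/2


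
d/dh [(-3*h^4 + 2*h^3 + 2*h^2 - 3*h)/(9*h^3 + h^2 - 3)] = (-27*h^6 - 6*h^5 - 16*h^4 + 90*h^3 - 15*h^2 - 12*h + 9)/(81*h^6 + 18*h^5 + h^4 - 54*h^3 - 6*h^2 + 9)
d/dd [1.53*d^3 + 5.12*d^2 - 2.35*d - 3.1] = 4.59*d^2 + 10.24*d - 2.35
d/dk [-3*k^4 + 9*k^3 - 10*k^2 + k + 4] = -12*k^3 + 27*k^2 - 20*k + 1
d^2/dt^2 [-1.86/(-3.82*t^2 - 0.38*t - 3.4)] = (-54.283728*t^2 - 5.399952*t + 1.86*(7.64*t + 0.38)*(15.28*t + 0.76) - 48.31536)/(3.82*t^2 + 0.38*t + 3.4)^3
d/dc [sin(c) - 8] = cos(c)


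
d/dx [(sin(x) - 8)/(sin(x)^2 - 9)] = (16*sin(x) + cos(x)^2 - 10)*cos(x)/(sin(x)^2 - 9)^2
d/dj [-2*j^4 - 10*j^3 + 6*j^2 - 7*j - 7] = -8*j^3 - 30*j^2 + 12*j - 7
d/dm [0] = 0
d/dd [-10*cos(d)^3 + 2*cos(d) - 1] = 2*(15*cos(d)^2 - 1)*sin(d)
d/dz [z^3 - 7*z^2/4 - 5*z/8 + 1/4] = 3*z^2 - 7*z/2 - 5/8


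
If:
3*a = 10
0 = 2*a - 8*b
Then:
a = 10/3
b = 5/6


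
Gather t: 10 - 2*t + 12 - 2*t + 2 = 24 - 4*t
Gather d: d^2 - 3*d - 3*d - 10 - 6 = d^2 - 6*d - 16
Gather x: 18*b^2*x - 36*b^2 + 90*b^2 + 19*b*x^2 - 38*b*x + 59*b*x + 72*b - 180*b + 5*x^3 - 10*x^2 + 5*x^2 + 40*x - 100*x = 54*b^2 - 108*b + 5*x^3 + x^2*(19*b - 5) + x*(18*b^2 + 21*b - 60)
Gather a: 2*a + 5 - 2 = 2*a + 3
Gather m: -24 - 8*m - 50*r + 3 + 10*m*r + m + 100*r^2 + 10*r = m*(10*r - 7) + 100*r^2 - 40*r - 21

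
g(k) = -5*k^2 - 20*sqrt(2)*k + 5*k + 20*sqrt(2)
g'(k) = -10*k - 20*sqrt(2) + 5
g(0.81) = 6.14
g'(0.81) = -31.38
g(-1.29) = 50.00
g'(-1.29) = -10.38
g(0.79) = 6.77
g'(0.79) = -31.18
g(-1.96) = 54.71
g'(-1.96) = -3.68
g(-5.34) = 10.04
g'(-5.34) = 30.12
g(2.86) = -79.21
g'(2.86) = -51.88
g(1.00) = 0.00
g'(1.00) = -33.28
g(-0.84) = 44.32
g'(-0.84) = -14.88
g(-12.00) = -412.30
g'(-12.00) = 96.72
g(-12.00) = -412.30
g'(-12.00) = 96.72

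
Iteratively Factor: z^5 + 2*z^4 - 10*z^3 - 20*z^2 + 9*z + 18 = (z - 3)*(z^4 + 5*z^3 + 5*z^2 - 5*z - 6) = (z - 3)*(z + 3)*(z^3 + 2*z^2 - z - 2) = (z - 3)*(z - 1)*(z + 3)*(z^2 + 3*z + 2) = (z - 3)*(z - 1)*(z + 1)*(z + 3)*(z + 2)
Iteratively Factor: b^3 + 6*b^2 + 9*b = (b)*(b^2 + 6*b + 9) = b*(b + 3)*(b + 3)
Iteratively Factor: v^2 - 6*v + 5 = (v - 5)*(v - 1)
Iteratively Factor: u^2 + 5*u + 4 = (u + 4)*(u + 1)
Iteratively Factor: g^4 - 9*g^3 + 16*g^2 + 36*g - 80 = (g - 4)*(g^3 - 5*g^2 - 4*g + 20) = (g - 5)*(g - 4)*(g^2 - 4) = (g - 5)*(g - 4)*(g + 2)*(g - 2)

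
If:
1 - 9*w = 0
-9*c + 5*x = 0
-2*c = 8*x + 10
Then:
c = -25/41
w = 1/9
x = -45/41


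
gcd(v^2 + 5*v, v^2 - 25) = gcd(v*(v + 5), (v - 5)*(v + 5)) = v + 5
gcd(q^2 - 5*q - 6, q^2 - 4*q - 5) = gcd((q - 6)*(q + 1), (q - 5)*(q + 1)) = q + 1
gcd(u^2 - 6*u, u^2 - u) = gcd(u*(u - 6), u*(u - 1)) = u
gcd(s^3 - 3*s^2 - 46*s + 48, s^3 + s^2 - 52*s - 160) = s - 8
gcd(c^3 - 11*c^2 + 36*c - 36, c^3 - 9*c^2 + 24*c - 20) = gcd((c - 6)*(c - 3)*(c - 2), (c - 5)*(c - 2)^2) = c - 2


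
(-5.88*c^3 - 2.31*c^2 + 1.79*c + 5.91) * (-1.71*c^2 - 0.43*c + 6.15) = 10.0548*c^5 + 6.4785*c^4 - 38.2296*c^3 - 25.0823*c^2 + 8.4672*c + 36.3465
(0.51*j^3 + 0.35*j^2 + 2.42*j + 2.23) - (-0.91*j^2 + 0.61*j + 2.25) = 0.51*j^3 + 1.26*j^2 + 1.81*j - 0.02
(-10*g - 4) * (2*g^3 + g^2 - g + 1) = -20*g^4 - 18*g^3 + 6*g^2 - 6*g - 4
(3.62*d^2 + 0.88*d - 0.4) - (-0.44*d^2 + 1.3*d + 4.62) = 4.06*d^2 - 0.42*d - 5.02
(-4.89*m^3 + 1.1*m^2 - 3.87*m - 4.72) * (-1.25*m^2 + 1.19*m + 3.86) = 6.1125*m^5 - 7.1941*m^4 - 12.7289*m^3 + 5.5407*m^2 - 20.555*m - 18.2192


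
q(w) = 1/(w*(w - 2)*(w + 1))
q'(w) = -1/(w*(w - 2)*(w + 1)^2) - 1/(w*(w - 2)^2*(w + 1)) - 1/(w^2*(w - 2)*(w + 1)) = (-w*(w - 2) - w*(w + 1) - (w - 2)*(w + 1))/(w^2*(w - 2)^2*(w + 1)^2)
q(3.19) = 0.06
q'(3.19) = -0.09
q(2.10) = 1.54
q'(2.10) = -16.59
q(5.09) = 0.01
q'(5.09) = -0.01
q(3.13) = 0.07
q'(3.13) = -0.10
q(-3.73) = -0.02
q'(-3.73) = -0.01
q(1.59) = -0.59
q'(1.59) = -0.84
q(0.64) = -0.70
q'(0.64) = 1.01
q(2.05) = 3.20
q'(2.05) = -66.58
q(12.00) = 0.00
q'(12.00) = 0.00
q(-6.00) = 0.00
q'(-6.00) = 0.00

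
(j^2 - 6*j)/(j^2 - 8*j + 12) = j/(j - 2)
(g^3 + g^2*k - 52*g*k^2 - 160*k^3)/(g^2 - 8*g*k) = g + 9*k + 20*k^2/g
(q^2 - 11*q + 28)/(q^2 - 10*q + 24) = (q - 7)/(q - 6)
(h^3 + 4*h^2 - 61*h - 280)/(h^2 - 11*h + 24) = (h^2 + 12*h + 35)/(h - 3)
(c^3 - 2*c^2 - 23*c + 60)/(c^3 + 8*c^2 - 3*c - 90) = (c - 4)/(c + 6)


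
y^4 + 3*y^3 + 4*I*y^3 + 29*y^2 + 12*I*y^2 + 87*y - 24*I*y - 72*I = (y + 3)*(y - 3*I)*(y - I)*(y + 8*I)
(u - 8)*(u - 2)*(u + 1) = u^3 - 9*u^2 + 6*u + 16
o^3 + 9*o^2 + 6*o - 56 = (o - 2)*(o + 4)*(o + 7)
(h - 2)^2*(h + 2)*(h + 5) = h^4 + 3*h^3 - 14*h^2 - 12*h + 40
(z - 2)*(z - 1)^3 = z^4 - 5*z^3 + 9*z^2 - 7*z + 2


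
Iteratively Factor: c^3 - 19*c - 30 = (c + 3)*(c^2 - 3*c - 10) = (c + 2)*(c + 3)*(c - 5)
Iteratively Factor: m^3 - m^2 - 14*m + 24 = (m - 2)*(m^2 + m - 12) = (m - 2)*(m + 4)*(m - 3)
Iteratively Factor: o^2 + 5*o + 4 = (o + 4)*(o + 1)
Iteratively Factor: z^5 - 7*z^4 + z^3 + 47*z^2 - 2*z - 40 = (z + 1)*(z^4 - 8*z^3 + 9*z^2 + 38*z - 40) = (z - 5)*(z + 1)*(z^3 - 3*z^2 - 6*z + 8) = (z - 5)*(z + 1)*(z + 2)*(z^2 - 5*z + 4) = (z - 5)*(z - 1)*(z + 1)*(z + 2)*(z - 4)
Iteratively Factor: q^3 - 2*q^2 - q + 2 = (q - 2)*(q^2 - 1) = (q - 2)*(q + 1)*(q - 1)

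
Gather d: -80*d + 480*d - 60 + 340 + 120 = 400*d + 400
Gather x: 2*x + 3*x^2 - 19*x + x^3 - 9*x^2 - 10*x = x^3 - 6*x^2 - 27*x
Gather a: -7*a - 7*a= -14*a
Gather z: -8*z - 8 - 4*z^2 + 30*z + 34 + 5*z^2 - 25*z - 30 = z^2 - 3*z - 4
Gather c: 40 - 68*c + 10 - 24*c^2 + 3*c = -24*c^2 - 65*c + 50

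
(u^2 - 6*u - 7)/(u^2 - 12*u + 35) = (u + 1)/(u - 5)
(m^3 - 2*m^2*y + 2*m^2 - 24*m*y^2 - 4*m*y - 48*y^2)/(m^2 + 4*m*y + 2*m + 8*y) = m - 6*y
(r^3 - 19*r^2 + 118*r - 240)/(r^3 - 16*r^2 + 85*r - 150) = (r - 8)/(r - 5)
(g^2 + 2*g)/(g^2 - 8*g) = (g + 2)/(g - 8)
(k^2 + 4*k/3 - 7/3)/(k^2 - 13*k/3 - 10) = (-3*k^2 - 4*k + 7)/(-3*k^2 + 13*k + 30)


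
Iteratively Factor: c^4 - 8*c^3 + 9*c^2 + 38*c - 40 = (c + 2)*(c^3 - 10*c^2 + 29*c - 20) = (c - 4)*(c + 2)*(c^2 - 6*c + 5) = (c - 4)*(c - 1)*(c + 2)*(c - 5)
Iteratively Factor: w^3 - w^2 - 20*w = (w + 4)*(w^2 - 5*w) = w*(w + 4)*(w - 5)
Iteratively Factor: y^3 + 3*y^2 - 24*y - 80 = (y + 4)*(y^2 - y - 20) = (y + 4)^2*(y - 5)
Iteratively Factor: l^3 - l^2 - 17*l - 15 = (l - 5)*(l^2 + 4*l + 3) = (l - 5)*(l + 1)*(l + 3)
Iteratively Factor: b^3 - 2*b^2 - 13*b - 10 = (b + 1)*(b^2 - 3*b - 10) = (b - 5)*(b + 1)*(b + 2)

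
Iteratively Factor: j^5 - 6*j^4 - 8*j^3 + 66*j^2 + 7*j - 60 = (j + 3)*(j^4 - 9*j^3 + 19*j^2 + 9*j - 20) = (j - 1)*(j + 3)*(j^3 - 8*j^2 + 11*j + 20) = (j - 4)*(j - 1)*(j + 3)*(j^2 - 4*j - 5) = (j - 4)*(j - 1)*(j + 1)*(j + 3)*(j - 5)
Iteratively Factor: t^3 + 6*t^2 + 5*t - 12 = (t + 3)*(t^2 + 3*t - 4) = (t + 3)*(t + 4)*(t - 1)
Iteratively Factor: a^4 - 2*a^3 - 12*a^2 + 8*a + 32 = (a - 4)*(a^3 + 2*a^2 - 4*a - 8) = (a - 4)*(a + 2)*(a^2 - 4) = (a - 4)*(a + 2)^2*(a - 2)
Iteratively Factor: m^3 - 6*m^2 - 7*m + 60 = (m + 3)*(m^2 - 9*m + 20) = (m - 4)*(m + 3)*(m - 5)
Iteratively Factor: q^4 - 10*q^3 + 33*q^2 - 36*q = (q - 4)*(q^3 - 6*q^2 + 9*q) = q*(q - 4)*(q^2 - 6*q + 9) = q*(q - 4)*(q - 3)*(q - 3)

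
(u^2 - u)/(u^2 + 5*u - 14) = u*(u - 1)/(u^2 + 5*u - 14)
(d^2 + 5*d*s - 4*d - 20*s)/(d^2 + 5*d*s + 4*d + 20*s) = (d - 4)/(d + 4)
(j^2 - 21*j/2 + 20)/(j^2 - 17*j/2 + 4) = (2*j - 5)/(2*j - 1)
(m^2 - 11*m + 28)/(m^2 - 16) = (m - 7)/(m + 4)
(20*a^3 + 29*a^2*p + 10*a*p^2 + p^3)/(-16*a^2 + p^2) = (5*a^2 + 6*a*p + p^2)/(-4*a + p)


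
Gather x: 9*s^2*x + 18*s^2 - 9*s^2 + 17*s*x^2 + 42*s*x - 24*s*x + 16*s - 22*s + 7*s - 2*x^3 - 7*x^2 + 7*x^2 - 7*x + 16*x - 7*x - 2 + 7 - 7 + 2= 9*s^2 + 17*s*x^2 + s - 2*x^3 + x*(9*s^2 + 18*s + 2)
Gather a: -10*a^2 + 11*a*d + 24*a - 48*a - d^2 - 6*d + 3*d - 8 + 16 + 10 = -10*a^2 + a*(11*d - 24) - d^2 - 3*d + 18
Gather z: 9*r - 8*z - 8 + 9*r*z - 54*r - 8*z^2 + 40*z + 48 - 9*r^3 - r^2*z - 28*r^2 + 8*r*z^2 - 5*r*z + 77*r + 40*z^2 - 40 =-9*r^3 - 28*r^2 + 32*r + z^2*(8*r + 32) + z*(-r^2 + 4*r + 32)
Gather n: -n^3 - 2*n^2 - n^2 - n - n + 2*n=-n^3 - 3*n^2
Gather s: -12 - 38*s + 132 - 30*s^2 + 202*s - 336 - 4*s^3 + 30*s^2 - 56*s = -4*s^3 + 108*s - 216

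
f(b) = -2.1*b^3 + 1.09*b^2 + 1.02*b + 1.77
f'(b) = -6.3*b^2 + 2.18*b + 1.02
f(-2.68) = 47.29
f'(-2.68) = -50.07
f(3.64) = -81.36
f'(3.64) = -74.52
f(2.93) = -38.71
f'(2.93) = -46.68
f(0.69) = 2.30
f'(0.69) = -0.48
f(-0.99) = 3.87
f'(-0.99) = -7.31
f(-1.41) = 8.39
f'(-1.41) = -14.58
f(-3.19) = 77.78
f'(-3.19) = -70.04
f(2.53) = -22.68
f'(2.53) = -33.79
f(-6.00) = 488.49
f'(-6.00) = -238.86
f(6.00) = -406.47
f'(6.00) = -212.70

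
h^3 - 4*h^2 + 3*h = h*(h - 3)*(h - 1)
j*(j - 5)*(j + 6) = j^3 + j^2 - 30*j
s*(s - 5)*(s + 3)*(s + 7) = s^4 + 5*s^3 - 29*s^2 - 105*s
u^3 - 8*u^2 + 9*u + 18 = (u - 6)*(u - 3)*(u + 1)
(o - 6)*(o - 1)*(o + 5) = o^3 - 2*o^2 - 29*o + 30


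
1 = 1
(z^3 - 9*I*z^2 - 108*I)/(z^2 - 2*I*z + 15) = (z^2 - 12*I*z - 36)/(z - 5*I)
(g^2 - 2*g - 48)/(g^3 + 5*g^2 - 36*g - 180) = (g - 8)/(g^2 - g - 30)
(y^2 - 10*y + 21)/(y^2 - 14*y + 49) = (y - 3)/(y - 7)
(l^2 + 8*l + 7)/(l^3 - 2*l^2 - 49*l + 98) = (l + 1)/(l^2 - 9*l + 14)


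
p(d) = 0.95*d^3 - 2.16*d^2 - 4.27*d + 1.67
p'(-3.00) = 34.34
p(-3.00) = -30.61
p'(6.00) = 72.41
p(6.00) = 103.49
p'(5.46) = 57.11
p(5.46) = 68.60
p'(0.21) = -5.05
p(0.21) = 0.69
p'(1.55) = -4.12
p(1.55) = -6.60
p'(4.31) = 30.05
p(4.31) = 19.20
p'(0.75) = -5.91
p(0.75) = -2.35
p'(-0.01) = -4.23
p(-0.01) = 1.71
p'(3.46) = 14.90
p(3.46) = 0.39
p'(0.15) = -4.85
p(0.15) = 0.98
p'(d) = 2.85*d^2 - 4.32*d - 4.27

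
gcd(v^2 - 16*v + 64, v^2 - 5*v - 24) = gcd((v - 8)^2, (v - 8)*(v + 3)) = v - 8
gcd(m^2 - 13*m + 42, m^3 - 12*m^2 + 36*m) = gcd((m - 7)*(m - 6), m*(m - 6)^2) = m - 6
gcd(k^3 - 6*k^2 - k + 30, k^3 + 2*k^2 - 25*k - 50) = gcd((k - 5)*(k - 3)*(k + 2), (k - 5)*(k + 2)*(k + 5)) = k^2 - 3*k - 10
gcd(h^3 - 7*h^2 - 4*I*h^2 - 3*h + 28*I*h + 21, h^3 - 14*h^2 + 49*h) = h - 7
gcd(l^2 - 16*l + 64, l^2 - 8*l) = l - 8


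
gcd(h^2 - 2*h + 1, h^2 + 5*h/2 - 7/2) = h - 1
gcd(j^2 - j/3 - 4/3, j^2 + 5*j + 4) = j + 1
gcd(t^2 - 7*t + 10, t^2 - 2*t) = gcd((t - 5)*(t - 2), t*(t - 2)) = t - 2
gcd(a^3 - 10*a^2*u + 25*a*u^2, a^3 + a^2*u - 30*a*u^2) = -a^2 + 5*a*u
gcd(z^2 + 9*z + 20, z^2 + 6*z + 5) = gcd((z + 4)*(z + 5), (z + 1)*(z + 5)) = z + 5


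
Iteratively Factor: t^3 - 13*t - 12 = (t + 3)*(t^2 - 3*t - 4) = (t - 4)*(t + 3)*(t + 1)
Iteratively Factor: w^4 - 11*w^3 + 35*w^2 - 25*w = (w - 5)*(w^3 - 6*w^2 + 5*w) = w*(w - 5)*(w^2 - 6*w + 5) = w*(w - 5)*(w - 1)*(w - 5)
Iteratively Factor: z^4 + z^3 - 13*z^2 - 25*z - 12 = (z + 1)*(z^3 - 13*z - 12) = (z - 4)*(z + 1)*(z^2 + 4*z + 3) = (z - 4)*(z + 1)^2*(z + 3)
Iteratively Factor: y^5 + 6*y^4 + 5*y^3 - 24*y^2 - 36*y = (y - 2)*(y^4 + 8*y^3 + 21*y^2 + 18*y) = (y - 2)*(y + 2)*(y^3 + 6*y^2 + 9*y) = (y - 2)*(y + 2)*(y + 3)*(y^2 + 3*y) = y*(y - 2)*(y + 2)*(y + 3)*(y + 3)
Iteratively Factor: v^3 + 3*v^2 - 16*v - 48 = (v + 4)*(v^2 - v - 12) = (v - 4)*(v + 4)*(v + 3)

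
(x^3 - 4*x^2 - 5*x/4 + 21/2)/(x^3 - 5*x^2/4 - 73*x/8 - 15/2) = 2*(2*x^2 - 11*x + 14)/(4*x^2 - 11*x - 20)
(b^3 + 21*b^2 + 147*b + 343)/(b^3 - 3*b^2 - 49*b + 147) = (b^2 + 14*b + 49)/(b^2 - 10*b + 21)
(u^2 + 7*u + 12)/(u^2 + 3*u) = (u + 4)/u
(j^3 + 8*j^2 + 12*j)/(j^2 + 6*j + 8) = j*(j + 6)/(j + 4)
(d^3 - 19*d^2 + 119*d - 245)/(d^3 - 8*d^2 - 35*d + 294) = (d - 5)/(d + 6)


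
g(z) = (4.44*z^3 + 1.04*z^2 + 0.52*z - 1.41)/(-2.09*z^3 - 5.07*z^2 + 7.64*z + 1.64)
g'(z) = (6.27*z^2 + 10.14*z - 7.64)*(4.44*z^3 + 1.04*z^2 + 0.52*z - 1.41)/(-2.09*z^3 - 5.07*z^2 + 7.64*z + 1.64)^2 + (13.32*z^2 + 2.08*z + 0.52)/(-2.09*z^3 - 5.07*z^2 + 7.64*z + 1.64) = (-20.3372*z^4 + 70.0168*z^3 + 23.5861*z^2 - 10.8862*z + 11.6252)/(4.3681*z^6 + 21.1926*z^5 - 6.2303*z^4 - 84.3248*z^3 + 41.74*z^2 + 25.0592*z + 2.6896)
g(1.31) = -6.30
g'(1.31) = 44.16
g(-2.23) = 2.68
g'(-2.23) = -3.71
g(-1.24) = 0.77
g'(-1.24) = -0.89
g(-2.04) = 2.07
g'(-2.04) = -2.72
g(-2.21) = 2.60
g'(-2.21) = -3.58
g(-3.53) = -54.16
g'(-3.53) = -501.89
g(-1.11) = 0.66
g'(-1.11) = -0.71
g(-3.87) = -14.19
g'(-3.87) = -27.51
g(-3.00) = 10.83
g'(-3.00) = -29.88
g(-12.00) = -2.70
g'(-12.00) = -0.07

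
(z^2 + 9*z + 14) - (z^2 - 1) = 9*z + 15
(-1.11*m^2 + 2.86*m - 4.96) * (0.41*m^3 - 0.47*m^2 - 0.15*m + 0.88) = -0.4551*m^5 + 1.6943*m^4 - 3.2113*m^3 + 0.9254*m^2 + 3.2608*m - 4.3648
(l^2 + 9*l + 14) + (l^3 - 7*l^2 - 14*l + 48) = l^3 - 6*l^2 - 5*l + 62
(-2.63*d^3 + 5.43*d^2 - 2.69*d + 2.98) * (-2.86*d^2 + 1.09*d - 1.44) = 7.5218*d^5 - 18.3965*d^4 + 17.3993*d^3 - 19.2741*d^2 + 7.1218*d - 4.2912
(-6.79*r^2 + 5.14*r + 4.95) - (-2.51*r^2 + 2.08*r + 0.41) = -4.28*r^2 + 3.06*r + 4.54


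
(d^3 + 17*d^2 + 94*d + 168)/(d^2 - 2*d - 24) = (d^2 + 13*d + 42)/(d - 6)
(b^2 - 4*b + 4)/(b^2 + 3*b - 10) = (b - 2)/(b + 5)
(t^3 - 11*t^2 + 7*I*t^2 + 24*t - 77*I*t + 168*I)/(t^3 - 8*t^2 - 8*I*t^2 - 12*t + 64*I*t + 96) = (t^2 + t*(-3 + 7*I) - 21*I)/(t^2 - 8*I*t - 12)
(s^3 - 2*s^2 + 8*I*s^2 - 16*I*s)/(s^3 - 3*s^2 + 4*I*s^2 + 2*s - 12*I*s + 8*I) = s*(s + 8*I)/(s^2 + s*(-1 + 4*I) - 4*I)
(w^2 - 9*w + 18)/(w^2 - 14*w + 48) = (w - 3)/(w - 8)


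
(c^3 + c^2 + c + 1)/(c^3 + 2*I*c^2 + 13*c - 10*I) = (c^2 + c*(1 + I) + I)/(c^2 + 3*I*c + 10)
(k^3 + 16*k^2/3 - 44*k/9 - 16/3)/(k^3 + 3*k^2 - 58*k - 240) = (9*k^2 - 6*k - 8)/(9*(k^2 - 3*k - 40))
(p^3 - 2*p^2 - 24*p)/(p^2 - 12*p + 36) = p*(p + 4)/(p - 6)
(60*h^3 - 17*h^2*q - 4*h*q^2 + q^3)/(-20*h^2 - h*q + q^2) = -3*h + q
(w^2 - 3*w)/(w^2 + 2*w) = (w - 3)/(w + 2)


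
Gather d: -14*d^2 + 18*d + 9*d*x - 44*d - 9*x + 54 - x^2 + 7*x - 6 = -14*d^2 + d*(9*x - 26) - x^2 - 2*x + 48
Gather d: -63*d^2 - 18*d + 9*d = -63*d^2 - 9*d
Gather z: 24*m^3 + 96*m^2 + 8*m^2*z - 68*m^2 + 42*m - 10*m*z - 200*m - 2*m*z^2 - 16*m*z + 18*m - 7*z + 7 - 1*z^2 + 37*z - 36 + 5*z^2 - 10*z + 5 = 24*m^3 + 28*m^2 - 140*m + z^2*(4 - 2*m) + z*(8*m^2 - 26*m + 20) - 24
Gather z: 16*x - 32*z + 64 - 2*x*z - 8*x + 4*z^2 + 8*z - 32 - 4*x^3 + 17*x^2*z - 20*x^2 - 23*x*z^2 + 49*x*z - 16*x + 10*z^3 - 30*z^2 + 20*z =-4*x^3 - 20*x^2 - 8*x + 10*z^3 + z^2*(-23*x - 26) + z*(17*x^2 + 47*x - 4) + 32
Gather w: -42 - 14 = -56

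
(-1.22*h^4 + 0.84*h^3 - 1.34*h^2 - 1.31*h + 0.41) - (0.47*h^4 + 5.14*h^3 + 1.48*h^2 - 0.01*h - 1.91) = -1.69*h^4 - 4.3*h^3 - 2.82*h^2 - 1.3*h + 2.32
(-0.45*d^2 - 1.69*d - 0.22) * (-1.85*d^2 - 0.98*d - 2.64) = 0.8325*d^4 + 3.5675*d^3 + 3.2512*d^2 + 4.6772*d + 0.5808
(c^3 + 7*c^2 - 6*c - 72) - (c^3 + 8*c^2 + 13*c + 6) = -c^2 - 19*c - 78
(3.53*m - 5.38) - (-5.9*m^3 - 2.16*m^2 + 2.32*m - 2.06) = 5.9*m^3 + 2.16*m^2 + 1.21*m - 3.32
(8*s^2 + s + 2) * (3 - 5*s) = -40*s^3 + 19*s^2 - 7*s + 6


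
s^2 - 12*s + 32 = (s - 8)*(s - 4)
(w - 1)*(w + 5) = w^2 + 4*w - 5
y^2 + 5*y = y*(y + 5)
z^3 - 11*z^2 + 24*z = z*(z - 8)*(z - 3)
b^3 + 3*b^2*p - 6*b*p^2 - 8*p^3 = (b - 2*p)*(b + p)*(b + 4*p)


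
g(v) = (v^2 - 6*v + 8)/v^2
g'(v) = (2*v - 6)/v^2 - 2*(v^2 - 6*v + 8)/v^3 = 2*(3*v - 8)/v^3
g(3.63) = -0.05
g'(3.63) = 0.12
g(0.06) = 2123.22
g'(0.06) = -72407.41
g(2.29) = -0.09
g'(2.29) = -0.19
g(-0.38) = 72.19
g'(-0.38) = 333.14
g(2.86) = -0.12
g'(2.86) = 0.05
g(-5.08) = 2.49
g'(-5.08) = 0.35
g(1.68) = 0.26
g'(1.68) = -1.25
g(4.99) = 0.12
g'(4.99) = 0.11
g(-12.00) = 1.56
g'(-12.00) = 0.05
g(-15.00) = 1.44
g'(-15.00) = 0.03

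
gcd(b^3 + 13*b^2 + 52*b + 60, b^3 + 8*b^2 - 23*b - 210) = b + 6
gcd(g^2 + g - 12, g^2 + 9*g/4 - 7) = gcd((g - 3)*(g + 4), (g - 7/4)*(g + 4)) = g + 4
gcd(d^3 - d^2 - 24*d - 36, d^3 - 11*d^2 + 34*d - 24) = d - 6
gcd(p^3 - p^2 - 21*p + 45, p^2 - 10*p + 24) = 1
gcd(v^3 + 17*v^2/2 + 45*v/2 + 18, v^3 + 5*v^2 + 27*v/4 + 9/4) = v^2 + 9*v/2 + 9/2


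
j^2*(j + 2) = j^3 + 2*j^2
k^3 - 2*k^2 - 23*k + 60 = (k - 4)*(k - 3)*(k + 5)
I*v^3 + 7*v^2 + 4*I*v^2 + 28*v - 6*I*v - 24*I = (v + 4)*(v - 6*I)*(I*v + 1)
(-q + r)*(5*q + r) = -5*q^2 + 4*q*r + r^2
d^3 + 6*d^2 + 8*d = d*(d + 2)*(d + 4)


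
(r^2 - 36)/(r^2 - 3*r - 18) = (r + 6)/(r + 3)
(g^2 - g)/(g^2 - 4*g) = (g - 1)/(g - 4)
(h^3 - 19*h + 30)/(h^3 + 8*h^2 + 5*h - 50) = (h - 3)/(h + 5)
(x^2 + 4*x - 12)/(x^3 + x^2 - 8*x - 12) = (x^2 + 4*x - 12)/(x^3 + x^2 - 8*x - 12)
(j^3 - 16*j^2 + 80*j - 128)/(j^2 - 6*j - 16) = (j^2 - 8*j + 16)/(j + 2)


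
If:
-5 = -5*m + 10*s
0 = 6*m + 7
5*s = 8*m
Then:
No Solution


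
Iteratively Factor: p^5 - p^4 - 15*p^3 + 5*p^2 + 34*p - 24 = (p - 4)*(p^4 + 3*p^3 - 3*p^2 - 7*p + 6) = (p - 4)*(p + 2)*(p^3 + p^2 - 5*p + 3) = (p - 4)*(p - 1)*(p + 2)*(p^2 + 2*p - 3) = (p - 4)*(p - 1)^2*(p + 2)*(p + 3)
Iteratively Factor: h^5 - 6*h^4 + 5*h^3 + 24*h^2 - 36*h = (h - 3)*(h^4 - 3*h^3 - 4*h^2 + 12*h) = h*(h - 3)*(h^3 - 3*h^2 - 4*h + 12) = h*(h - 3)*(h - 2)*(h^2 - h - 6) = h*(h - 3)*(h - 2)*(h + 2)*(h - 3)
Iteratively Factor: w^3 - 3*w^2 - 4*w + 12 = (w + 2)*(w^2 - 5*w + 6) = (w - 2)*(w + 2)*(w - 3)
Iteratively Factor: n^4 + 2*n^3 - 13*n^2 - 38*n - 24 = (n - 4)*(n^3 + 6*n^2 + 11*n + 6) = (n - 4)*(n + 3)*(n^2 + 3*n + 2) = (n - 4)*(n + 1)*(n + 3)*(n + 2)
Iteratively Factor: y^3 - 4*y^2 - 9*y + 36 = (y + 3)*(y^2 - 7*y + 12) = (y - 4)*(y + 3)*(y - 3)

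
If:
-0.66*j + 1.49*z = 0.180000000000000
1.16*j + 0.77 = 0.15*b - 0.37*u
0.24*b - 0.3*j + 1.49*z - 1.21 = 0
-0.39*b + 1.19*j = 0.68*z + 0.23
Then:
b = 2.27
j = 1.35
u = -5.39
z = 0.72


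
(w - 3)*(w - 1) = w^2 - 4*w + 3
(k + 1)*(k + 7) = k^2 + 8*k + 7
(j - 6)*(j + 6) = j^2 - 36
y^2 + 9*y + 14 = (y + 2)*(y + 7)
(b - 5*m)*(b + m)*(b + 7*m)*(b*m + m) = b^4*m + 3*b^3*m^2 + b^3*m - 33*b^2*m^3 + 3*b^2*m^2 - 35*b*m^4 - 33*b*m^3 - 35*m^4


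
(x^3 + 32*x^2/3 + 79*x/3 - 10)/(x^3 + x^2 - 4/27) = 9*(x^2 + 11*x + 30)/(9*x^2 + 12*x + 4)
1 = 1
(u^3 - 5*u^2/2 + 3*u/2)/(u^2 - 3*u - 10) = u*(-2*u^2 + 5*u - 3)/(2*(-u^2 + 3*u + 10))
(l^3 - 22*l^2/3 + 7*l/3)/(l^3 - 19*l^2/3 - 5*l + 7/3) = l/(l + 1)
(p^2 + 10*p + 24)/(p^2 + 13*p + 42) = (p + 4)/(p + 7)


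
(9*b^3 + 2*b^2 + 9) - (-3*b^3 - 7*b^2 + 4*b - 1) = 12*b^3 + 9*b^2 - 4*b + 10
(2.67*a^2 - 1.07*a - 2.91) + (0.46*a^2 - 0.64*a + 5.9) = 3.13*a^2 - 1.71*a + 2.99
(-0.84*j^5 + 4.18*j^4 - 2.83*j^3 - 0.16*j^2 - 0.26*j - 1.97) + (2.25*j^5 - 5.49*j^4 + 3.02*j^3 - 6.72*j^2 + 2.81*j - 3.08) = 1.41*j^5 - 1.31*j^4 + 0.19*j^3 - 6.88*j^2 + 2.55*j - 5.05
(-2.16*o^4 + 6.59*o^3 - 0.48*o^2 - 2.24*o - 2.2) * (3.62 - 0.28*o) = 0.6048*o^5 - 9.6644*o^4 + 23.9902*o^3 - 1.1104*o^2 - 7.4928*o - 7.964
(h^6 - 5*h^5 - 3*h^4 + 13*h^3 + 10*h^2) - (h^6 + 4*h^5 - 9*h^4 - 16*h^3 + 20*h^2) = -9*h^5 + 6*h^4 + 29*h^3 - 10*h^2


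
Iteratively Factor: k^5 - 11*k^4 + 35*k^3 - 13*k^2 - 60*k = (k - 4)*(k^4 - 7*k^3 + 7*k^2 + 15*k) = (k - 4)*(k + 1)*(k^3 - 8*k^2 + 15*k) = (k - 4)*(k - 3)*(k + 1)*(k^2 - 5*k) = k*(k - 4)*(k - 3)*(k + 1)*(k - 5)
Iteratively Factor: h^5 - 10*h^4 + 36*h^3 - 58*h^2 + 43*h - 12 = (h - 3)*(h^4 - 7*h^3 + 15*h^2 - 13*h + 4) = (h - 4)*(h - 3)*(h^3 - 3*h^2 + 3*h - 1) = (h - 4)*(h - 3)*(h - 1)*(h^2 - 2*h + 1) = (h - 4)*(h - 3)*(h - 1)^2*(h - 1)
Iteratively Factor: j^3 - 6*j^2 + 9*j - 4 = (j - 1)*(j^2 - 5*j + 4) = (j - 1)^2*(j - 4)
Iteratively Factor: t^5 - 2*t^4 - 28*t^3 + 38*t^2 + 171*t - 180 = (t - 1)*(t^4 - t^3 - 29*t^2 + 9*t + 180) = (t - 5)*(t - 1)*(t^3 + 4*t^2 - 9*t - 36) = (t - 5)*(t - 3)*(t - 1)*(t^2 + 7*t + 12) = (t - 5)*(t - 3)*(t - 1)*(t + 3)*(t + 4)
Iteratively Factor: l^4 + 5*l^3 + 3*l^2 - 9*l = (l - 1)*(l^3 + 6*l^2 + 9*l) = (l - 1)*(l + 3)*(l^2 + 3*l) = l*(l - 1)*(l + 3)*(l + 3)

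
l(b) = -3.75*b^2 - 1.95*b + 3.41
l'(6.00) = -46.95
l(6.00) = -143.29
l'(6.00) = -46.95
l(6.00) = -143.29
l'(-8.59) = 62.48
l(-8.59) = -256.54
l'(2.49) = -20.62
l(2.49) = -24.70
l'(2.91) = -23.78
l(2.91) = -34.02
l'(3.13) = -25.42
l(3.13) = -39.43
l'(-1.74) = 11.10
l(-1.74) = -4.55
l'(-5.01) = 35.62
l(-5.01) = -80.95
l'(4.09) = -32.62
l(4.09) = -67.30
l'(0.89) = -8.62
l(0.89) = -1.30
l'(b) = -7.5*b - 1.95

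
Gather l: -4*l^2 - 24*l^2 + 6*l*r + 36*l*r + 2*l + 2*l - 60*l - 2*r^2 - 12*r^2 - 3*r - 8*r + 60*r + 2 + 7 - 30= -28*l^2 + l*(42*r - 56) - 14*r^2 + 49*r - 21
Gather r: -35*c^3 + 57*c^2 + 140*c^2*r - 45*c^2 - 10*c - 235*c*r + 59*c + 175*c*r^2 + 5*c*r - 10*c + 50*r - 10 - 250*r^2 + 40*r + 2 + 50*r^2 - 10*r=-35*c^3 + 12*c^2 + 39*c + r^2*(175*c - 200) + r*(140*c^2 - 230*c + 80) - 8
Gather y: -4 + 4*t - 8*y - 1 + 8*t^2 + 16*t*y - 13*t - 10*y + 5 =8*t^2 - 9*t + y*(16*t - 18)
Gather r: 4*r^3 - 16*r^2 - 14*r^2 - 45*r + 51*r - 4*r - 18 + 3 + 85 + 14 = 4*r^3 - 30*r^2 + 2*r + 84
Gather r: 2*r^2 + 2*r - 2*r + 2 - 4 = 2*r^2 - 2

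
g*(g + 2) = g^2 + 2*g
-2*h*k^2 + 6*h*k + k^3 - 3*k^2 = k*(-2*h + k)*(k - 3)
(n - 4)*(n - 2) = n^2 - 6*n + 8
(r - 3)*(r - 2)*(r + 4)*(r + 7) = r^4 + 6*r^3 - 21*r^2 - 74*r + 168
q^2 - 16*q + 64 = (q - 8)^2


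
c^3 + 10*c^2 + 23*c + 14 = (c + 1)*(c + 2)*(c + 7)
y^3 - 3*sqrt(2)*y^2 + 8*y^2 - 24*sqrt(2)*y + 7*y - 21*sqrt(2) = (y + 1)*(y + 7)*(y - 3*sqrt(2))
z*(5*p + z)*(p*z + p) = 5*p^2*z^2 + 5*p^2*z + p*z^3 + p*z^2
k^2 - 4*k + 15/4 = (k - 5/2)*(k - 3/2)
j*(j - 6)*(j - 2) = j^3 - 8*j^2 + 12*j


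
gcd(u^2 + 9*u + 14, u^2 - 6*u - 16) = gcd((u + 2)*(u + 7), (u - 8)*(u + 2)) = u + 2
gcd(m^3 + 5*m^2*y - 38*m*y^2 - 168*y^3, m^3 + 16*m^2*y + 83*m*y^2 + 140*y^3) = m^2 + 11*m*y + 28*y^2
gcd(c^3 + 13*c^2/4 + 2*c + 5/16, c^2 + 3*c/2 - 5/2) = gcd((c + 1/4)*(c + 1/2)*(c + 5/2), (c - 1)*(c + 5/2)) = c + 5/2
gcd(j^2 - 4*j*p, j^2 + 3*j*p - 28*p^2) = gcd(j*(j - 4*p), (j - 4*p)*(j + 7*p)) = -j + 4*p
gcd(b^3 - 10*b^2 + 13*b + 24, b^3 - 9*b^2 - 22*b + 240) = b - 8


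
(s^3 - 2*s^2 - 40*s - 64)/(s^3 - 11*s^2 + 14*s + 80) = (s + 4)/(s - 5)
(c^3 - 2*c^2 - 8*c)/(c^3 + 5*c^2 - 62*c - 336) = c*(c^2 - 2*c - 8)/(c^3 + 5*c^2 - 62*c - 336)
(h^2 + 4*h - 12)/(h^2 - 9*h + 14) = (h + 6)/(h - 7)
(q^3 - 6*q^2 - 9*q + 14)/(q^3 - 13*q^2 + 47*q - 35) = (q + 2)/(q - 5)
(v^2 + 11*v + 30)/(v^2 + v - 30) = (v + 5)/(v - 5)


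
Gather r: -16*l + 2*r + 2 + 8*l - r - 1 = -8*l + r + 1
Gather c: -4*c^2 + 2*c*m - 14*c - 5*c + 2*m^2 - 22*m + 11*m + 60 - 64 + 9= -4*c^2 + c*(2*m - 19) + 2*m^2 - 11*m + 5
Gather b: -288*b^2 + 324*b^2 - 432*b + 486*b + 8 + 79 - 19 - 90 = 36*b^2 + 54*b - 22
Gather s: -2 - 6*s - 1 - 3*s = -9*s - 3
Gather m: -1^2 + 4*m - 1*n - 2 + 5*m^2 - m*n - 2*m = 5*m^2 + m*(2 - n) - n - 3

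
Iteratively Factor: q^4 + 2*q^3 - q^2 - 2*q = (q + 1)*(q^3 + q^2 - 2*q) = (q + 1)*(q + 2)*(q^2 - q) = q*(q + 1)*(q + 2)*(q - 1)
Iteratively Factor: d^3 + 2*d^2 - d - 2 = (d + 1)*(d^2 + d - 2) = (d - 1)*(d + 1)*(d + 2)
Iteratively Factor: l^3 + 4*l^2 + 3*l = (l + 1)*(l^2 + 3*l) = (l + 1)*(l + 3)*(l)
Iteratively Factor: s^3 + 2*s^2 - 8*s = (s)*(s^2 + 2*s - 8) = s*(s - 2)*(s + 4)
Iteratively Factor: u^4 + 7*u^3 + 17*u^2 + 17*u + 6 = (u + 3)*(u^3 + 4*u^2 + 5*u + 2) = (u + 1)*(u + 3)*(u^2 + 3*u + 2) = (u + 1)*(u + 2)*(u + 3)*(u + 1)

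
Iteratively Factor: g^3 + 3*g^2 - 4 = (g + 2)*(g^2 + g - 2) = (g + 2)^2*(g - 1)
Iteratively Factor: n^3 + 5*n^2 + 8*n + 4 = (n + 2)*(n^2 + 3*n + 2) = (n + 1)*(n + 2)*(n + 2)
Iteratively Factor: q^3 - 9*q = (q + 3)*(q^2 - 3*q) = q*(q + 3)*(q - 3)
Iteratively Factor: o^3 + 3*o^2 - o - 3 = (o + 1)*(o^2 + 2*o - 3) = (o - 1)*(o + 1)*(o + 3)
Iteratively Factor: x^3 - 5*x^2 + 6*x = (x)*(x^2 - 5*x + 6) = x*(x - 3)*(x - 2)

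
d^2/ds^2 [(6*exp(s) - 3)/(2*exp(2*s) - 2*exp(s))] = 3*(2*exp(3*s) - 2*exp(2*s) + 3*exp(s) - 1)*exp(-s)/(2*(exp(3*s) - 3*exp(2*s) + 3*exp(s) - 1))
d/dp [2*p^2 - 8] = 4*p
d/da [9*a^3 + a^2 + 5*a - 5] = 27*a^2 + 2*a + 5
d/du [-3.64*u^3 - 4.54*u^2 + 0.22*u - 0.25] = -10.92*u^2 - 9.08*u + 0.22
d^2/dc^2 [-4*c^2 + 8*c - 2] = -8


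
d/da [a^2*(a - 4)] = a*(3*a - 8)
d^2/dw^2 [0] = 0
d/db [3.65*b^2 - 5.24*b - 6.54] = 7.3*b - 5.24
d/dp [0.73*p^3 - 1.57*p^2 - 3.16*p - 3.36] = 2.19*p^2 - 3.14*p - 3.16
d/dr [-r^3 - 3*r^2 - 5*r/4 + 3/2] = -3*r^2 - 6*r - 5/4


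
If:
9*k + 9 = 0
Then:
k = -1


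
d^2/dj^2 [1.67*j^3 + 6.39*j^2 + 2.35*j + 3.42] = 10.02*j + 12.78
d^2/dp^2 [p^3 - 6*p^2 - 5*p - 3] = 6*p - 12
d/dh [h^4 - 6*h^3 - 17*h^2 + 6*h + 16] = 4*h^3 - 18*h^2 - 34*h + 6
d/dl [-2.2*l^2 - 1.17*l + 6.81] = -4.4*l - 1.17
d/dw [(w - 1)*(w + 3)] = 2*w + 2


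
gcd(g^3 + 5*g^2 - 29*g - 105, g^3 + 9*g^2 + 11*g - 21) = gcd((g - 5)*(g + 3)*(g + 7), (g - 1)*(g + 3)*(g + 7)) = g^2 + 10*g + 21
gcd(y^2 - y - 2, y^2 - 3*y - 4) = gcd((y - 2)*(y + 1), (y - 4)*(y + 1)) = y + 1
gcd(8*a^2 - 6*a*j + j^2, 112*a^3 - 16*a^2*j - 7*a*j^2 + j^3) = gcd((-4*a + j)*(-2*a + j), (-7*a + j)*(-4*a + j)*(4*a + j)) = 4*a - j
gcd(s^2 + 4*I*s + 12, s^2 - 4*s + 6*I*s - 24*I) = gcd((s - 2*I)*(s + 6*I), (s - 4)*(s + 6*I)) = s + 6*I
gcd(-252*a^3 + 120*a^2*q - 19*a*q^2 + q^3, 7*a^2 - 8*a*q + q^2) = -7*a + q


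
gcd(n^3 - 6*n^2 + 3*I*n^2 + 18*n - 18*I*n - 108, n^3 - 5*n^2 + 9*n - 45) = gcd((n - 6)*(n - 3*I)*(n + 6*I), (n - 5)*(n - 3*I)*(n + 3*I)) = n - 3*I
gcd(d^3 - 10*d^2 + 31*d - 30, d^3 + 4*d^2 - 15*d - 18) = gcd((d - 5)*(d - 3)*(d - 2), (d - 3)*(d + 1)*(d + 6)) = d - 3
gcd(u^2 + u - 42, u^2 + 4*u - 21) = u + 7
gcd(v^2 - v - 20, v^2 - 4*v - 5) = v - 5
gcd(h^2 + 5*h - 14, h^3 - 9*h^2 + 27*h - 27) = 1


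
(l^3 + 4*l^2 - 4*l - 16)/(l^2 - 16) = (l^2 - 4)/(l - 4)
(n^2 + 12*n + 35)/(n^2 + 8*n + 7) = (n + 5)/(n + 1)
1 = 1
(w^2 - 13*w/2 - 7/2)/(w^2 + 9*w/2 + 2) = (w - 7)/(w + 4)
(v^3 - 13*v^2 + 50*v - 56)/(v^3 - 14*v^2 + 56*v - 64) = (v - 7)/(v - 8)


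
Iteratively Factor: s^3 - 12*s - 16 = (s - 4)*(s^2 + 4*s + 4) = (s - 4)*(s + 2)*(s + 2)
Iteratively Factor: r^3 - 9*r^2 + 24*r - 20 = (r - 5)*(r^2 - 4*r + 4) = (r - 5)*(r - 2)*(r - 2)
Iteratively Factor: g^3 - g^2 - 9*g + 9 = (g - 1)*(g^2 - 9) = (g - 3)*(g - 1)*(g + 3)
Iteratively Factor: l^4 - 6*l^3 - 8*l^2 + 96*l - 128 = (l - 2)*(l^3 - 4*l^2 - 16*l + 64) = (l - 4)*(l - 2)*(l^2 - 16) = (l - 4)*(l - 2)*(l + 4)*(l - 4)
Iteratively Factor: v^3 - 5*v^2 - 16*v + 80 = (v - 4)*(v^2 - v - 20) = (v - 4)*(v + 4)*(v - 5)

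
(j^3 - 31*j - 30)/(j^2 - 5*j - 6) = j + 5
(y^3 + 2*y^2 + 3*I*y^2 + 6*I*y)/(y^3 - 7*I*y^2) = (y^2 + y*(2 + 3*I) + 6*I)/(y*(y - 7*I))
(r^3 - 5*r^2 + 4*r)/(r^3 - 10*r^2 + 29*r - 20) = r/(r - 5)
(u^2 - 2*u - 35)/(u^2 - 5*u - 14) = (u + 5)/(u + 2)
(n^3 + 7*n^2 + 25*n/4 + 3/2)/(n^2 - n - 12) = (n^3 + 7*n^2 + 25*n/4 + 3/2)/(n^2 - n - 12)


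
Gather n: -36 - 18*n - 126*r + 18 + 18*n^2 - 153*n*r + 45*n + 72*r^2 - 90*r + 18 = 18*n^2 + n*(27 - 153*r) + 72*r^2 - 216*r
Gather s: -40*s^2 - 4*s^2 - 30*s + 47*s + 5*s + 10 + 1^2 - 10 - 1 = -44*s^2 + 22*s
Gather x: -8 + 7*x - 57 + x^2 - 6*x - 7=x^2 + x - 72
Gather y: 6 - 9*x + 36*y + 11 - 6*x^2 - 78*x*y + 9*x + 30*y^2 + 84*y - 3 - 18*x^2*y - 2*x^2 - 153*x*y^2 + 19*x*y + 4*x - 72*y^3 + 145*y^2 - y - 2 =-8*x^2 + 4*x - 72*y^3 + y^2*(175 - 153*x) + y*(-18*x^2 - 59*x + 119) + 12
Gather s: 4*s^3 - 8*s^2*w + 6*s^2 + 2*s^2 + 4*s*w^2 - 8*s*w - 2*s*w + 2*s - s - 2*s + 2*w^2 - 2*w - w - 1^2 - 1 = 4*s^3 + s^2*(8 - 8*w) + s*(4*w^2 - 10*w - 1) + 2*w^2 - 3*w - 2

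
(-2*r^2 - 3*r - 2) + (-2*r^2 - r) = -4*r^2 - 4*r - 2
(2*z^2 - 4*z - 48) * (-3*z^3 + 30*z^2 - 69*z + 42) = -6*z^5 + 72*z^4 - 114*z^3 - 1080*z^2 + 3144*z - 2016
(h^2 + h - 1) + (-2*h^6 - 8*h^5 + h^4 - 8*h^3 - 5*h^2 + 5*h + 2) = -2*h^6 - 8*h^5 + h^4 - 8*h^3 - 4*h^2 + 6*h + 1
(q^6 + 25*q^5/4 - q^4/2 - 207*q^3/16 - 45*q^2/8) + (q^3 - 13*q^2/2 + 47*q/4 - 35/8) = q^6 + 25*q^5/4 - q^4/2 - 191*q^3/16 - 97*q^2/8 + 47*q/4 - 35/8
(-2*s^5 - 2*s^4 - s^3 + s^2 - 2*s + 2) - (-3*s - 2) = -2*s^5 - 2*s^4 - s^3 + s^2 + s + 4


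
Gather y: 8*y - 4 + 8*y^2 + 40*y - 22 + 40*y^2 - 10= 48*y^2 + 48*y - 36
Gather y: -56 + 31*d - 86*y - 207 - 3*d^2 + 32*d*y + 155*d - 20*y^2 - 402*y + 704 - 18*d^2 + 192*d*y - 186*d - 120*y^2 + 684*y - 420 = -21*d^2 - 140*y^2 + y*(224*d + 196) + 21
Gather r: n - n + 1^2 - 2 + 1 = 0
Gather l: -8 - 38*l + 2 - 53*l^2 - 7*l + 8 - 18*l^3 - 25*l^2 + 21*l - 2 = -18*l^3 - 78*l^2 - 24*l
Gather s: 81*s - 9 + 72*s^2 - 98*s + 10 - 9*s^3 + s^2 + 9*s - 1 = -9*s^3 + 73*s^2 - 8*s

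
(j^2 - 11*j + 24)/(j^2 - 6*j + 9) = (j - 8)/(j - 3)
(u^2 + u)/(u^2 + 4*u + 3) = u/(u + 3)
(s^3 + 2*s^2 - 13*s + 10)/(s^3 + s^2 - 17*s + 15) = (s - 2)/(s - 3)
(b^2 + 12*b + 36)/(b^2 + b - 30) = (b + 6)/(b - 5)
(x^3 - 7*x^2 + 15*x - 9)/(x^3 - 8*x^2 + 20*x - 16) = (x^3 - 7*x^2 + 15*x - 9)/(x^3 - 8*x^2 + 20*x - 16)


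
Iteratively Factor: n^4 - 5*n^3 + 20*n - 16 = (n - 2)*(n^3 - 3*n^2 - 6*n + 8) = (n - 2)*(n + 2)*(n^2 - 5*n + 4) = (n - 4)*(n - 2)*(n + 2)*(n - 1)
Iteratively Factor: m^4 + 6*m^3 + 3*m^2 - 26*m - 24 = (m + 1)*(m^3 + 5*m^2 - 2*m - 24) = (m + 1)*(m + 4)*(m^2 + m - 6) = (m + 1)*(m + 3)*(m + 4)*(m - 2)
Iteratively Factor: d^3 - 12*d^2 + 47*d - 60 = (d - 4)*(d^2 - 8*d + 15) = (d - 5)*(d - 4)*(d - 3)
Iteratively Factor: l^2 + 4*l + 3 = (l + 3)*(l + 1)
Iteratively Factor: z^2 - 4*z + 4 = (z - 2)*(z - 2)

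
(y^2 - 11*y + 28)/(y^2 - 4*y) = (y - 7)/y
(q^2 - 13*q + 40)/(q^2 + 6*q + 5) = (q^2 - 13*q + 40)/(q^2 + 6*q + 5)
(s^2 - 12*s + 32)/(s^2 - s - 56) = (s - 4)/(s + 7)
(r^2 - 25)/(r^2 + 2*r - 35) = (r + 5)/(r + 7)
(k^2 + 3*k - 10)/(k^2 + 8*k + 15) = (k - 2)/(k + 3)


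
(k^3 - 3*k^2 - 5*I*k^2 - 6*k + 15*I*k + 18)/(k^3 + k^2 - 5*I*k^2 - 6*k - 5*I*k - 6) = (k - 3)/(k + 1)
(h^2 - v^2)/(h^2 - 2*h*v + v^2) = (-h - v)/(-h + v)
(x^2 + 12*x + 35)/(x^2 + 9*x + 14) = (x + 5)/(x + 2)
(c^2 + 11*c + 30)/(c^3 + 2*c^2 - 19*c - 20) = (c + 6)/(c^2 - 3*c - 4)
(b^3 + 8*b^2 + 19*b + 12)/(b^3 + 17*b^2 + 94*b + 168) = (b^2 + 4*b + 3)/(b^2 + 13*b + 42)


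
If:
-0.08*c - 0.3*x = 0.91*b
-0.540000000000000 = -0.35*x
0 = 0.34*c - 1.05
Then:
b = -0.78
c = 3.09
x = 1.54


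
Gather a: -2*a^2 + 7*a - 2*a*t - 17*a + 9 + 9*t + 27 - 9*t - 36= -2*a^2 + a*(-2*t - 10)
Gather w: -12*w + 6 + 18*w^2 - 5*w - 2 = 18*w^2 - 17*w + 4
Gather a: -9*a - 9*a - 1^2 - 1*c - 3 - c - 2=-18*a - 2*c - 6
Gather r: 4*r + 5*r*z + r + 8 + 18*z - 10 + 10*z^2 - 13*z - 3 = r*(5*z + 5) + 10*z^2 + 5*z - 5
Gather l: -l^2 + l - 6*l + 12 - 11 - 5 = -l^2 - 5*l - 4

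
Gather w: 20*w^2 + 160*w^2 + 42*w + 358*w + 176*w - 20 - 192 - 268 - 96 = 180*w^2 + 576*w - 576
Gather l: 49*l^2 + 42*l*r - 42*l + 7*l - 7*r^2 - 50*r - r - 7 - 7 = 49*l^2 + l*(42*r - 35) - 7*r^2 - 51*r - 14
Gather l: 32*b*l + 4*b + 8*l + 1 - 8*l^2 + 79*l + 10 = 4*b - 8*l^2 + l*(32*b + 87) + 11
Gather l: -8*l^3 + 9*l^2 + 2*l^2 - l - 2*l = -8*l^3 + 11*l^2 - 3*l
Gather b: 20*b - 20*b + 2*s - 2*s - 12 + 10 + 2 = 0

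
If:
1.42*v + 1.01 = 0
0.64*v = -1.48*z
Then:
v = -0.71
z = 0.31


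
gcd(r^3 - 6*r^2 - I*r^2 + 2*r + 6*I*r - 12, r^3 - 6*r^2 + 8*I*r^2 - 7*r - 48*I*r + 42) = r^2 + r*(-6 + I) - 6*I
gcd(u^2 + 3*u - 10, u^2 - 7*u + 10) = u - 2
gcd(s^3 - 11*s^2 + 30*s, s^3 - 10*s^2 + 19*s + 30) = s^2 - 11*s + 30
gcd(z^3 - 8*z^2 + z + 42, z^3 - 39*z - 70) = z^2 - 5*z - 14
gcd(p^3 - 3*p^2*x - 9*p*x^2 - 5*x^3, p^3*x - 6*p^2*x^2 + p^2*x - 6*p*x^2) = 1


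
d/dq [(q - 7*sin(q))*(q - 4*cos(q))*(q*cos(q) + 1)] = -(q - 7*sin(q))*(q - 4*cos(q))*(q*sin(q) - cos(q)) + (q - 7*sin(q))*(q*cos(q) + 1)*(4*sin(q) + 1) - (q - 4*cos(q))*(q*cos(q) + 1)*(7*cos(q) - 1)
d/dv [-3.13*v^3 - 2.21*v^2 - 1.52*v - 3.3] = -9.39*v^2 - 4.42*v - 1.52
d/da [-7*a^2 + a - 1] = 1 - 14*a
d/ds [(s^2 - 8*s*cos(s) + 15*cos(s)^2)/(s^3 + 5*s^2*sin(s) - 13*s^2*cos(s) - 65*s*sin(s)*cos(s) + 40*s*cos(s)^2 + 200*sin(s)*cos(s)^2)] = (-5*sqrt(2)*s^2*sin(s + pi/4) - s^2 + 6*s*cos(s) + 40*s*cos(2*s) + 15*s - 25*sin(2*s)/2 - 90*cos(s) - 12*cos(2*s) - 30*cos(3*s) - 12)/((s + 5*sin(s))^2*(s - 8*cos(s))^2)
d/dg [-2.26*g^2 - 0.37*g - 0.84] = -4.52*g - 0.37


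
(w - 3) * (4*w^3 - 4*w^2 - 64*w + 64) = 4*w^4 - 16*w^3 - 52*w^2 + 256*w - 192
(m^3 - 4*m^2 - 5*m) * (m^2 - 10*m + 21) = m^5 - 14*m^4 + 56*m^3 - 34*m^2 - 105*m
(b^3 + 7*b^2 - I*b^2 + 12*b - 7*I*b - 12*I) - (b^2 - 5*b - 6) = b^3 + 6*b^2 - I*b^2 + 17*b - 7*I*b + 6 - 12*I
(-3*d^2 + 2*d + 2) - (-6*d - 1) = -3*d^2 + 8*d + 3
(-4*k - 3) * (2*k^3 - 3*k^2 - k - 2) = -8*k^4 + 6*k^3 + 13*k^2 + 11*k + 6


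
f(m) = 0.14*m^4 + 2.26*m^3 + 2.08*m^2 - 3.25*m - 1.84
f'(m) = 0.56*m^3 + 6.78*m^2 + 4.16*m - 3.25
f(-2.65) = -13.77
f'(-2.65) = 22.92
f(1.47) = 5.71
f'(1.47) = 19.29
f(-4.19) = -74.80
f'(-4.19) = 57.16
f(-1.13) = 1.46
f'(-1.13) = -0.10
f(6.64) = 1002.06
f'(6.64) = 487.24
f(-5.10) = -136.24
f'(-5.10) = 77.60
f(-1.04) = 1.41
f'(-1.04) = -0.87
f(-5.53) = -171.53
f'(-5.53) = 86.38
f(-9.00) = -533.11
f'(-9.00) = 100.25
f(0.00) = -1.84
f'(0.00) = -3.25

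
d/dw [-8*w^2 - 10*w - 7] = -16*w - 10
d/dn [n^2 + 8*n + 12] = 2*n + 8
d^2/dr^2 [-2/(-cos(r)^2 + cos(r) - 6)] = 2*(4*sin(r)^4 + 21*sin(r)^2 + 39*cos(r)/4 - 3*cos(3*r)/4 - 15)/(sin(r)^2 + cos(r) - 7)^3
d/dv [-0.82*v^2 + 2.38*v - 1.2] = 2.38 - 1.64*v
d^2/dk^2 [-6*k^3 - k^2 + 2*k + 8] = -36*k - 2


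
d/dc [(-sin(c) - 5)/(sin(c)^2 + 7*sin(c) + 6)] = (sin(c)^2 + 10*sin(c) + 29)*cos(c)/(sin(c)^2 + 7*sin(c) + 6)^2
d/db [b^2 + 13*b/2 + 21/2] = 2*b + 13/2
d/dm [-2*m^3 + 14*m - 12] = 14 - 6*m^2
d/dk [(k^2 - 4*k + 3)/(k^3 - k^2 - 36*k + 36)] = (-k^2 + 6*k - 36)/(k^4 - 72*k^2 + 1296)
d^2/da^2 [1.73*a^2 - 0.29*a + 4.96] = 3.46000000000000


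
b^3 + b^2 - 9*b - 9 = (b - 3)*(b + 1)*(b + 3)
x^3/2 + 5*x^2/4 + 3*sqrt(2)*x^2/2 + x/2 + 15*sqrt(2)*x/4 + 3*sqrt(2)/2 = (x/2 + 1)*(x + 1/2)*(x + 3*sqrt(2))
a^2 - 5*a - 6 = (a - 6)*(a + 1)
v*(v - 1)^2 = v^3 - 2*v^2 + v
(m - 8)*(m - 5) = m^2 - 13*m + 40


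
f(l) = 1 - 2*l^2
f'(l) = -4*l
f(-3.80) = -27.88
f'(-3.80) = 15.20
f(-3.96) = -30.36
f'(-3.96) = 15.84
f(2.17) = -8.42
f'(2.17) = -8.68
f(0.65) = 0.16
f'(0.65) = -2.60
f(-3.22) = -19.74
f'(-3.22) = 12.88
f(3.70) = -26.38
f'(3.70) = -14.80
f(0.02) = 1.00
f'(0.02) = -0.08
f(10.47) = -218.24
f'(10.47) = -41.88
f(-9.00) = -161.00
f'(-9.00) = 36.00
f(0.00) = 1.00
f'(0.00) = 0.00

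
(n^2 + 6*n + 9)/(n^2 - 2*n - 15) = (n + 3)/(n - 5)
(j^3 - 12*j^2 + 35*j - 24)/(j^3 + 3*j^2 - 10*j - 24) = (j^2 - 9*j + 8)/(j^2 + 6*j + 8)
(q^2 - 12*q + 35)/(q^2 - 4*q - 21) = (q - 5)/(q + 3)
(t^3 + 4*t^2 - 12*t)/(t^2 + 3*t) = (t^2 + 4*t - 12)/(t + 3)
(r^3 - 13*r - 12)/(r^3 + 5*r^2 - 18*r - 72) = (r + 1)/(r + 6)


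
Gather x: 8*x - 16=8*x - 16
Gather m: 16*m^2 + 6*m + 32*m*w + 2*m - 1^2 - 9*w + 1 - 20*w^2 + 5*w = 16*m^2 + m*(32*w + 8) - 20*w^2 - 4*w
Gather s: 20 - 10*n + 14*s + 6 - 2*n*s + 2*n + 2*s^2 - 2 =-8*n + 2*s^2 + s*(14 - 2*n) + 24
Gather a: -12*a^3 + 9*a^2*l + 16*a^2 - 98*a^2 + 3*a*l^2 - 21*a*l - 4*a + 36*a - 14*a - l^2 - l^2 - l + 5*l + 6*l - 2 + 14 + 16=-12*a^3 + a^2*(9*l - 82) + a*(3*l^2 - 21*l + 18) - 2*l^2 + 10*l + 28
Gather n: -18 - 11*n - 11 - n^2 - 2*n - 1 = -n^2 - 13*n - 30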